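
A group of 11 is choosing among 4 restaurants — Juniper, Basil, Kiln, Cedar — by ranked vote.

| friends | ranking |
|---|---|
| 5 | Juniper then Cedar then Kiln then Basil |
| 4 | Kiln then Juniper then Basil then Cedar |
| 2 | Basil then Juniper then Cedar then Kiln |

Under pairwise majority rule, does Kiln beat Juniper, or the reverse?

Ballots ranking Kiln above Juniper: 4.
Ballots ranking Juniper above Kiln: 11 − 4 = 7.
Juniper wins the head-to-head 7–4.

Juniper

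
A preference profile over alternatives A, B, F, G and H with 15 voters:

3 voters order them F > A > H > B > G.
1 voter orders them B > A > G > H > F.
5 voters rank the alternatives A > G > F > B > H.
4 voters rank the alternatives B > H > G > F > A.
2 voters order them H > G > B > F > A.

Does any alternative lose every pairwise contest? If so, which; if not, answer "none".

Head-to-head results (15 voters):
A vs B: A wins 8–7.
A vs F: F wins 9–6.
A–G: A 9–6.
A vs H: 9 to 6, A.
B vs F: B is ranked higher on 1+4+2 = 7 ballots, F on 8. F wins 8–7.
B–G: B 8–7.
B vs H: 10 to 5, B.
F vs G: G, 12–3.
F vs H: 3+5 = 8 for F, 7 for H — F by 8–7.
G vs H: H, 9–6.
Each alternative has at least one pairwise win (A beats B; B beats G; F beats A; G beats F; H beats G) — no Condorcet loser.

none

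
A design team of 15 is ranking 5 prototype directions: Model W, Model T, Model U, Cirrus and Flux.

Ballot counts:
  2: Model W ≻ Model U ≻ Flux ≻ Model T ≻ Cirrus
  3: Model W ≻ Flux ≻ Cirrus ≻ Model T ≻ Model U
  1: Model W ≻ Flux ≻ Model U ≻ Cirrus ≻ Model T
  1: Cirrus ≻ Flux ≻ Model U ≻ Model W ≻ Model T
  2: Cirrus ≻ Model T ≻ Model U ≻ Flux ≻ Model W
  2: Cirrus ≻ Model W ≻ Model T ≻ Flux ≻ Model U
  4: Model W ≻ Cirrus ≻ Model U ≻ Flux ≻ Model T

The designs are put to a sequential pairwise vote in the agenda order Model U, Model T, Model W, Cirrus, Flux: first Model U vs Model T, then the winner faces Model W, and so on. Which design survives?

Round 1: Model U vs Model T — 8–7, Model U advances.
Round 2: Model U vs Model W — 3–12, Model W advances.
Round 3: Model W vs Cirrus — 10–5, Model W advances.
Round 4: Model W vs Flux — 12–3, Model W advances.
Model W survives the agenda.

Model W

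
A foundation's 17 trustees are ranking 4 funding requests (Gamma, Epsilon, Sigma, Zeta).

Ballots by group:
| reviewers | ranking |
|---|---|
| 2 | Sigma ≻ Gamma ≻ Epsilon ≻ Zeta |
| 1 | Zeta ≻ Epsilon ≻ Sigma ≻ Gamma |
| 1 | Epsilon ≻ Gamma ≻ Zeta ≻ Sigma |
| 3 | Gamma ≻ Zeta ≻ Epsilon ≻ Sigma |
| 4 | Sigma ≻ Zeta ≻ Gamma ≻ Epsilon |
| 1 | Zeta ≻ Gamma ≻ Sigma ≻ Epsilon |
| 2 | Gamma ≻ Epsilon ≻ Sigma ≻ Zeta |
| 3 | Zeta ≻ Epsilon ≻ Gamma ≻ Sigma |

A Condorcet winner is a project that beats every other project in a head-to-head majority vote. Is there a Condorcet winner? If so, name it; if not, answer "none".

Check each pair by majority over 17 ballots:
Gamma vs Epsilon: 12 to 5, Gamma.
Gamma vs Sigma: 1+3+1+2+3 = 10 for Gamma, 7 for Sigma — Gamma by 10–7.
Gamma vs Zeta: Gamma preferred on 2+1+3+2 = 8 ballots; Zeta wins 9–8.
Epsilon vs Sigma: 10 to 7, Epsilon.
Epsilon vs Zeta: Epsilon is ranked higher on 2+1+2 = 5 ballots, Zeta on 12. Zeta wins 12–5.
Sigma vs Zeta: 8 to 9, Zeta.
Only Zeta has no losses; Zeta is the Condorcet winner.

Zeta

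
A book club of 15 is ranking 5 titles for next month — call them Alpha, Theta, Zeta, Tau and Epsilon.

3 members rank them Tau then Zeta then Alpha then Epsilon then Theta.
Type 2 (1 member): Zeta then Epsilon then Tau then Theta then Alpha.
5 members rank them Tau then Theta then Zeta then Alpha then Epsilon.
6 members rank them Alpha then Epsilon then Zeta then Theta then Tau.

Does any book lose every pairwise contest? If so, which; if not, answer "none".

Theta

Head-to-head results (15 members):
Alpha vs Theta: Alpha, 9–6.
Alpha vs Zeta: 6 to 9, Zeta.
Alpha vs Tau: Alpha preferred on 6 ballots; Tau wins 9–6.
Alpha vs Epsilon: 3+5+6 = 14 for Alpha, 1 for Epsilon — Alpha by 14–1.
Theta vs Zeta: Theta preferred on 5 ballots; Zeta wins 10–5.
Theta–Tau: Tau 9–6.
Theta–Epsilon: Epsilon 10–5.
Zeta vs Tau: Tau wins 8–7.
Zeta vs Epsilon: Zeta, 9–6.
Tau vs Epsilon: Tau preferred on 3+5 = 8 ballots; Tau wins 8–7.
Only Theta has no wins; Theta is the Condorcet loser.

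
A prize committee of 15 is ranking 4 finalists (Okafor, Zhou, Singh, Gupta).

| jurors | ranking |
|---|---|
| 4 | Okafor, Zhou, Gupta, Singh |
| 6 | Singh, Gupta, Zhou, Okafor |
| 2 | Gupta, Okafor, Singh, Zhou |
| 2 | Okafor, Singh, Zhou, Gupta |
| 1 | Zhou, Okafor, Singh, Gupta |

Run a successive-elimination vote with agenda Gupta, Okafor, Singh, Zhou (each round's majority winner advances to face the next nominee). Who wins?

Singh

Round 1: Gupta vs Okafor — 8–7, Gupta advances.
Round 2: Gupta vs Singh — 6–9, Singh advances.
Round 3: Singh vs Zhou — 10–5, Singh advances.
Singh survives the agenda.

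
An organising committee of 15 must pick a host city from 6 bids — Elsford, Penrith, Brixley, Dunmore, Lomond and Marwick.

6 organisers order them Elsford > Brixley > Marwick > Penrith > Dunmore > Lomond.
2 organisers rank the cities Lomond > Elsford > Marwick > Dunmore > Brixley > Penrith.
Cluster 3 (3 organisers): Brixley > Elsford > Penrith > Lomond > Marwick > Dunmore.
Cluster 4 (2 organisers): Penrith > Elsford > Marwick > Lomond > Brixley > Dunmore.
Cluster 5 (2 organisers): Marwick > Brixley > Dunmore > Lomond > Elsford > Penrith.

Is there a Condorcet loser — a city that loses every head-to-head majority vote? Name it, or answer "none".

Pairwise majorities:
Elsford vs Penrith: 6+2+3+2 = 13 for Elsford, 2 for Penrith — Elsford by 13–2.
Elsford–Brixley: Elsford 10–5.
Elsford–Dunmore: Elsford 13–2.
Elsford vs Lomond: Elsford, 11–4.
Elsford vs Marwick: Elsford is ranked higher on 6+2+3+2 = 13 ballots, Marwick on 2. Elsford wins 13–2.
Penrith vs Brixley: 2 for Penrith, 13 for Brixley — Brixley by 13–2.
Penrith vs Dunmore: Penrith preferred on 6+3+2 = 11 ballots; Penrith wins 11–4.
Penrith vs Lomond: Penrith wins 11–4.
Penrith–Marwick: Marwick 10–5.
Brixley vs Dunmore: 13 to 2, Brixley.
Brixley vs Lomond: Brixley is ranked higher on 6+3+2 = 11 ballots, Lomond on 4. Brixley wins 11–4.
Brixley vs Marwick: Brixley, 9–6.
Dunmore vs Lomond: Dunmore preferred on 6+2 = 8 ballots; Dunmore wins 8–7.
Dunmore–Marwick: Marwick 15–0.
Lomond vs Marwick: Marwick, 10–5.
Lomond loses to every other city — it is the Condorcet loser.

Lomond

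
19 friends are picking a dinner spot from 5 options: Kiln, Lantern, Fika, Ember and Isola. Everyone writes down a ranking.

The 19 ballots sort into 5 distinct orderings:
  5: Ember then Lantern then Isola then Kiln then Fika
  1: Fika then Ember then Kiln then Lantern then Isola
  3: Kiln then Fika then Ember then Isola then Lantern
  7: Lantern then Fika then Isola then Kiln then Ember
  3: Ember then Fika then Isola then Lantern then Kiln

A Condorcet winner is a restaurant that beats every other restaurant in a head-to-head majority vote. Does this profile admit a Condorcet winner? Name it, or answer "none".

Pairwise majorities:
Kiln–Lantern: Lantern 15–4.
Kiln vs Fika: Fika, 11–8.
Kiln vs Ember: Kiln, 10–9.
Kiln vs Isola: Isola wins 15–4.
Lantern–Fika: Lantern 12–7.
Lantern vs Ember: Ember wins 12–7.
Lantern vs Isola: Lantern wins 13–6.
Fika–Ember: Fika 11–8.
Fika–Isola: Fika 14–5.
Ember vs Isola: Ember, 12–7.
No restaurant is unbeaten: Kiln loses to Lantern; Lantern loses to Ember; Fika loses to Lantern; Ember loses to Kiln; Isola loses to Lantern. In particular Kiln → Ember → Lantern → Kiln is a majority cycle — no Condorcet winner exists.

none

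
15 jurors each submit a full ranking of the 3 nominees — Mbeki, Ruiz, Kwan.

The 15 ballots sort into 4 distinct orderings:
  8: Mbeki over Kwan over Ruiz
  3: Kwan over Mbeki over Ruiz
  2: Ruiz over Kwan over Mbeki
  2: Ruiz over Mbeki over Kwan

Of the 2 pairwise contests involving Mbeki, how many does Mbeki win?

2

Mbeki against each rival (15 jurors):
Mbeki vs Ruiz: Mbeki preferred on 8+3 = 11 ballots; Mbeki wins 11–4.
Mbeki vs Kwan: Mbeki wins 10–5.
Mbeki beats Ruiz, Kwan — 2 pairwise wins.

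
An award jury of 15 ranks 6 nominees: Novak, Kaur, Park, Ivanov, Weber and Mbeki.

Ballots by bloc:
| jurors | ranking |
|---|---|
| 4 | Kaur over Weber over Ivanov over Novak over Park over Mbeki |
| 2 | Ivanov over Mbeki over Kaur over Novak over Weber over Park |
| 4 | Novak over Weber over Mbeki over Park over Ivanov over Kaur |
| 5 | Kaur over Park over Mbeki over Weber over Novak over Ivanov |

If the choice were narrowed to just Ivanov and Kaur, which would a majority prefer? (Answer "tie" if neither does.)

Kaur

Ballots ranking Ivanov above Kaur: 2 + 4 = 6.
Ballots ranking Kaur above Ivanov: 15 − 6 = 9.
Kaur wins the head-to-head 9–6.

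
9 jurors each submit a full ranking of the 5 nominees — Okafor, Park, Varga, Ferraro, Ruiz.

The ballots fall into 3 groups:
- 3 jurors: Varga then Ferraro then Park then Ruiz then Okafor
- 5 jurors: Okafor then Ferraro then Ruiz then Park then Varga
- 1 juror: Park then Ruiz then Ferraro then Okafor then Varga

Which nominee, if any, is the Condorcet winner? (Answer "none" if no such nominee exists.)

Okafor

Pairwise majorities:
Okafor vs Park: Okafor, 5–4.
Okafor vs Varga: Okafor, 6–3.
Okafor–Ferraro: Okafor 5–4.
Okafor vs Ruiz: Okafor, 5–4.
Park vs Varga: Park, 6–3.
Park vs Ferraro: Ferraro, 8–1.
Park–Ruiz: Ruiz 5–4.
Varga vs Ferraro: Ferraro wins 6–3.
Varga vs Ruiz: Ruiz wins 6–3.
Ferraro vs Ruiz: Ferraro, 8–1.
Okafor defeats every rival head-to-head and is the Condorcet winner.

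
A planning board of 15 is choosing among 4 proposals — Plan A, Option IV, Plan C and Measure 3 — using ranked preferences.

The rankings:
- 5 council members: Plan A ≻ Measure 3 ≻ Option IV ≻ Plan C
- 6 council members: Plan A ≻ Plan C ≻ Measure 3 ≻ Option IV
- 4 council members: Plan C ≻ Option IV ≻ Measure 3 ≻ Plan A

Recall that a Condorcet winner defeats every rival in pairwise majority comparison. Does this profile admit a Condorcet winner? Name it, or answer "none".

Plan A

Pairwise majorities:
Plan A–Option IV: Plan A 11–4.
Plan A vs Plan C: 11 to 4, Plan A.
Plan A vs Measure 3: Plan A is ranked higher on 5+6 = 11 ballots, Measure 3 on 4. Plan A wins 11–4.
Option IV vs Plan C: Option IV is ranked higher on 5 ballots, Plan C on 10. Plan C wins 10–5.
Option IV vs Measure 3: Option IV preferred on 4 ballots; Measure 3 wins 11–4.
Plan C vs Measure 3: Plan C wins 10–5.
Plan A wins every pairwise contest, so Plan A is the Condorcet winner.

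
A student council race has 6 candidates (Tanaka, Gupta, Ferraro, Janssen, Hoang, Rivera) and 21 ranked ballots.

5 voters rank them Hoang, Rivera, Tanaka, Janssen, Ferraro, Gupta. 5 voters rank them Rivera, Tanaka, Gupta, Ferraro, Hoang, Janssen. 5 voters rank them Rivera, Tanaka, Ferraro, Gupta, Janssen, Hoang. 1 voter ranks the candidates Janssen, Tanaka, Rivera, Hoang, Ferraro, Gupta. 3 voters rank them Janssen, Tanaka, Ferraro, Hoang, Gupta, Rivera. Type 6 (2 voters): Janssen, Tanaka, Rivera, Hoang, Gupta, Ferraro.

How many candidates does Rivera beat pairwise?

Rivera against each rival (21 voters):
Rivera vs Tanaka: 5+5+5 = 15 for Rivera, 6 for Tanaka — Rivera by 15–6.
Rivera vs Gupta: Rivera, 18–3.
Rivera vs Ferraro: Rivera wins 18–3.
Rivera vs Janssen: Rivera, 15–6.
Rivera vs Hoang: Rivera wins 13–8.
Rivera beats Tanaka, Gupta, Ferraro, Janssen, Hoang — 5 pairwise wins.

5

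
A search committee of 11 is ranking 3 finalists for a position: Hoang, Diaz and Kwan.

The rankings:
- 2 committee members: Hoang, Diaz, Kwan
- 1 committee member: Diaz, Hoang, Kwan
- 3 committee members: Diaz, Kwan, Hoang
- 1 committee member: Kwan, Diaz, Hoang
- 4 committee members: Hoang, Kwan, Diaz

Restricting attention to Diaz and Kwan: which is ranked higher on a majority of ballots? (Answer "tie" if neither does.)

Diaz

Ballots ranking Diaz above Kwan: 2 + 1 + 3 = 6.
Ballots ranking Kwan above Diaz: 11 − 6 = 5.
Diaz wins the head-to-head 6–5.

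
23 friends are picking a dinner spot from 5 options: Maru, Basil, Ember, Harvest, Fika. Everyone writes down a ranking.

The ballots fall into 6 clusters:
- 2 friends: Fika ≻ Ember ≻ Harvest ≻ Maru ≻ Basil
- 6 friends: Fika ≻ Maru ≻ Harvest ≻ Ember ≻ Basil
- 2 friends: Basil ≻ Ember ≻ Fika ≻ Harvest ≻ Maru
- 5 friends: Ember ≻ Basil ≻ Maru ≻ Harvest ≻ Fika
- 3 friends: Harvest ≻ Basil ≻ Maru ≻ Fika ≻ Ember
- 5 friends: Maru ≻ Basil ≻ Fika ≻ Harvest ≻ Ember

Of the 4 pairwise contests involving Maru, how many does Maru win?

4

Maru against each rival (23 friends):
Maru–Basil: Maru 13–10.
Maru vs Ember: Maru, 14–9.
Maru vs Harvest: Maru preferred on 6+5+5 = 16 ballots; Maru wins 16–7.
Maru vs Fika: Maru wins 13–10.
Maru beats Basil, Ember, Harvest, Fika — 4 pairwise wins.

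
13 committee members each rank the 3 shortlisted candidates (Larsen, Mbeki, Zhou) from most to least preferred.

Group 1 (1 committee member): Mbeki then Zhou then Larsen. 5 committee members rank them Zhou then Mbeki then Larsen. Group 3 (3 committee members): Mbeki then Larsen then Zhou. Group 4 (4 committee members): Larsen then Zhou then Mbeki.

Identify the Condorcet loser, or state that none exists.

Head-to-head results (13 committee members):
Larsen vs Mbeki: Mbeki wins 9–4.
Larsen vs Zhou: Larsen wins 7–6.
Mbeki vs Zhou: Mbeki is ranked higher on 1+3 = 4 ballots, Zhou on 9. Zhou wins 9–4.
Every candidate wins at least one matchup (Larsen beats Zhou; Mbeki beats Larsen; Zhou beats Mbeki), so there is no Condorcet loser.

none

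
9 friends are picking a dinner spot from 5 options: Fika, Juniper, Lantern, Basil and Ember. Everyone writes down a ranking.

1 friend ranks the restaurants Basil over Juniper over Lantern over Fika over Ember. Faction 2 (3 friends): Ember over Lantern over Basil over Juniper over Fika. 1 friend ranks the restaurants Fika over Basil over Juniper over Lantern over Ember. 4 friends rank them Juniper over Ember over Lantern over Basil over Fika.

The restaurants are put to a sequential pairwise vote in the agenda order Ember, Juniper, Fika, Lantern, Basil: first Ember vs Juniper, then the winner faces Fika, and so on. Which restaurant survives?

Round 1: Ember vs Juniper — 3–6, Juniper advances.
Round 2: Juniper vs Fika — 8–1, Juniper advances.
Round 3: Juniper vs Lantern — 6–3, Juniper advances.
Round 4: Juniper vs Basil — 4–5, Basil advances.
Basil survives the agenda.

Basil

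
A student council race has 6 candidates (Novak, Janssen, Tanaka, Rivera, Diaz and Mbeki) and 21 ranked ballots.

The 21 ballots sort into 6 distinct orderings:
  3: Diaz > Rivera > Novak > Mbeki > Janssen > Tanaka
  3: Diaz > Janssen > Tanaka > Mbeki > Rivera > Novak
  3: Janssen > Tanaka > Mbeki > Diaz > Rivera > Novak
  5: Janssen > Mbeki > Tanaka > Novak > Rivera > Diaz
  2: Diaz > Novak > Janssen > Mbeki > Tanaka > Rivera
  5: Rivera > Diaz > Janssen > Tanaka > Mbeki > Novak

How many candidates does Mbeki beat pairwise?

Mbeki against each rival (21 voters):
Mbeki vs Novak: Mbeki wins 16–5.
Mbeki vs Janssen: Mbeki is ranked higher on 3 ballots, Janssen on 18. Janssen wins 18–3.
Mbeki vs Tanaka: Mbeki preferred on 3+5+2 = 10 ballots; Tanaka wins 11–10.
Mbeki vs Rivera: Mbeki, 13–8.
Mbeki vs Diaz: Mbeki preferred on 3+5 = 8 ballots; Diaz wins 13–8.
Mbeki beats Novak, Rivera; loses to Janssen, Tanaka, Diaz — 2 pairwise wins.

2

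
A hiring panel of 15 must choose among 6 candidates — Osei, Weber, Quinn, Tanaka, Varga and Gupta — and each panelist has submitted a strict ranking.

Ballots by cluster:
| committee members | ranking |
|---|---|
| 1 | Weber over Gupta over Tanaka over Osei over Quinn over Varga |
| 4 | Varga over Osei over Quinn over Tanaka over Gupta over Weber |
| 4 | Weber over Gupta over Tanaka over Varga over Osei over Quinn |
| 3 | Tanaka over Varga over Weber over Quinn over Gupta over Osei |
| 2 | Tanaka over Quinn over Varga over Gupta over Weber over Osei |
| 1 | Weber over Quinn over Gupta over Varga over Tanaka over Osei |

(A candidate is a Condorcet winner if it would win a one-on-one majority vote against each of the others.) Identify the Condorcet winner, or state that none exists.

Head-to-head results (15 committee members):
Osei vs Weber: Weber, 11–4.
Osei–Quinn: Osei 9–6.
Osei vs Tanaka: Tanaka wins 11–4.
Osei vs Varga: Varga wins 14–1.
Osei vs Gupta: Gupta, 11–4.
Weber vs Quinn: Weber wins 9–6.
Weber–Tanaka: Tanaka 9–6.
Weber–Varga: Varga 9–6.
Weber–Gupta: Weber 9–6.
Quinn vs Tanaka: Tanaka, 10–5.
Quinn–Varga: Varga 11–4.
Quinn–Gupta: Quinn 10–5.
Tanaka–Varga: Tanaka 10–5.
Tanaka–Gupta: Tanaka 9–6.
Varga vs Gupta: Varga wins 9–6.
Only Tanaka has no losses; Tanaka is the Condorcet winner.

Tanaka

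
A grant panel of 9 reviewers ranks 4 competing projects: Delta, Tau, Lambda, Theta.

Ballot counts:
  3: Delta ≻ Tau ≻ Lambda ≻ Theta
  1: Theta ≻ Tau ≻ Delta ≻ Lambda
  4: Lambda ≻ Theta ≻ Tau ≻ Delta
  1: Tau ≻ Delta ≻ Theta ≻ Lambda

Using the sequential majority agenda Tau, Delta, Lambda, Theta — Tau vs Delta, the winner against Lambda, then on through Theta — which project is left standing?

Theta

Round 1: Tau vs Delta — 6–3, Tau advances.
Round 2: Tau vs Lambda — 5–4, Tau advances.
Round 3: Tau vs Theta — 4–5, Theta advances.
The agenda winner is Theta.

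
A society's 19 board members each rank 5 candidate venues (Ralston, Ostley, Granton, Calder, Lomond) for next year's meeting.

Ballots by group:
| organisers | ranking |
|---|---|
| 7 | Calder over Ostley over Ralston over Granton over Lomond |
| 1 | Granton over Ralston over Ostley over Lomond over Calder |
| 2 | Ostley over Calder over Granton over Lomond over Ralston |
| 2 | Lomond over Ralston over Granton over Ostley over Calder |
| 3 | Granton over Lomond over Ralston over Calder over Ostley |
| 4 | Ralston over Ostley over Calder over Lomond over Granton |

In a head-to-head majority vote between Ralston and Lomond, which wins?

Ballots ranking Ralston above Lomond: 7 + 1 + 4 = 12.
Ballots ranking Lomond above Ralston: 19 − 12 = 7.
Ralston wins the head-to-head 12–7.

Ralston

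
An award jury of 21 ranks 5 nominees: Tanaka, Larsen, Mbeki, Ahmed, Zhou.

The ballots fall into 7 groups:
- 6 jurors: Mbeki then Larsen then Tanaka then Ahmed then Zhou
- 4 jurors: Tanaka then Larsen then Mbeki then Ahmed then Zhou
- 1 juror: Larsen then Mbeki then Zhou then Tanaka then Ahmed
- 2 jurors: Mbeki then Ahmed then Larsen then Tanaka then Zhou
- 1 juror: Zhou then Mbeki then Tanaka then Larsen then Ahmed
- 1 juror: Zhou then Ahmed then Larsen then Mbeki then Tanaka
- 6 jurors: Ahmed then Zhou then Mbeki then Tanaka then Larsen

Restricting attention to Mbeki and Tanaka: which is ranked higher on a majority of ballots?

Ballots ranking Mbeki above Tanaka: 6 + 1 + 2 + 1 + 1 + 6 = 17.
Ballots ranking Tanaka above Mbeki: 21 − 17 = 4.
Mbeki wins the head-to-head 17–4.

Mbeki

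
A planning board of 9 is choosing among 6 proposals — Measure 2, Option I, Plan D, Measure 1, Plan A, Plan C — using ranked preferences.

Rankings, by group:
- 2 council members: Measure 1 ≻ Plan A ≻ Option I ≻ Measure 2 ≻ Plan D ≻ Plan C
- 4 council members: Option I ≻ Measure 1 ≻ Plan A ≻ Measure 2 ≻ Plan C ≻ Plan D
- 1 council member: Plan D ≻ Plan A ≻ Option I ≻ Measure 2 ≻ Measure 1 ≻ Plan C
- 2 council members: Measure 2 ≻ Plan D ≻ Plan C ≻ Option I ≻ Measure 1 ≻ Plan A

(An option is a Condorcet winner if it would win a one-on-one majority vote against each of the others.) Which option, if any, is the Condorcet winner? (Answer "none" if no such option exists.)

Pairwise majorities:
Measure 2 vs Option I: Option I wins 7–2.
Measure 2 vs Plan D: Measure 2, 8–1.
Measure 2 vs Measure 1: Measure 1, 6–3.
Measure 2–Plan A: Plan A 7–2.
Measure 2 vs Plan C: 2+4+1+2 = 9 for Measure 2, 0 for Plan C — Measure 2 by 9–0.
Option I vs Plan D: 2+4 = 6 for Option I, 3 for Plan D — Option I by 6–3.
Option I–Measure 1: Option I 7–2.
Option I vs Plan A: Option I preferred on 4+2 = 6 ballots; Option I wins 6–3.
Option I–Plan C: Option I 7–2.
Plan D vs Measure 1: Measure 1 wins 6–3.
Plan D–Plan A: Plan A 6–3.
Plan D vs Plan C: Plan D is ranked higher on 2+1+2 = 5 ballots, Plan C on 4. Plan D wins 5–4.
Measure 1 vs Plan A: 2+4+2 = 8 for Measure 1, 1 for Plan A — Measure 1 by 8–1.
Measure 1 vs Plan C: Measure 1 preferred on 2+4+1 = 7 ballots; Measure 1 wins 7–2.
Plan A vs Plan C: 2+4+1 = 7 for Plan A, 2 for Plan C — Plan A by 7–2.
Option I defeats every rival head-to-head and is the Condorcet winner.

Option I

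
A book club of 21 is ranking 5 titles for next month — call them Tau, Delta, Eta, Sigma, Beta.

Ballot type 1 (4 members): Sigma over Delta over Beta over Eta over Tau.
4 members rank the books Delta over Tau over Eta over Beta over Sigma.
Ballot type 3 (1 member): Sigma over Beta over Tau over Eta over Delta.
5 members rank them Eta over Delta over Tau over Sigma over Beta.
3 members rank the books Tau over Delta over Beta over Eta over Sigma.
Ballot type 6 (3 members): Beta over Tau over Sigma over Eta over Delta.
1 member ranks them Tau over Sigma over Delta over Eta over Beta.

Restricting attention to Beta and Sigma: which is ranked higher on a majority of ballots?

Ballots ranking Beta above Sigma: 4 + 3 + 3 = 10.
Ballots ranking Sigma above Beta: 21 − 10 = 11.
Sigma wins the head-to-head 11–10.

Sigma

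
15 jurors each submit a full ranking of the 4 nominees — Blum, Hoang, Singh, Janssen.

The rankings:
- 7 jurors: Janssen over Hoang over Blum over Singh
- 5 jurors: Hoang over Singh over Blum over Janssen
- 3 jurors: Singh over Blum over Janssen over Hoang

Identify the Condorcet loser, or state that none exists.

none

Pairwise majorities:
Blum vs Hoang: 3 for Blum, 12 for Hoang — Hoang by 12–3.
Blum vs Singh: Singh wins 8–7.
Blum vs Janssen: 8 to 7, Blum.
Hoang–Singh: Hoang 12–3.
Hoang vs Janssen: Janssen wins 10–5.
Singh vs Janssen: 8 to 7, Singh.
Every nominee wins at least one matchup (Blum beats Janssen; Hoang beats Blum; Singh beats Blum; Janssen beats Hoang), so there is no Condorcet loser.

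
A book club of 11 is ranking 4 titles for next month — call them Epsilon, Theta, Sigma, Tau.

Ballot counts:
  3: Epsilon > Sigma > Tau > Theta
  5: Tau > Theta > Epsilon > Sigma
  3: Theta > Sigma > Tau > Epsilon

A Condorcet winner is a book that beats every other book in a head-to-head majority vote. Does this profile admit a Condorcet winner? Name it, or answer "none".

none

Head-to-head results (11 members):
Epsilon vs Theta: Epsilon is ranked higher on 3 ballots, Theta on 8. Theta wins 8–3.
Epsilon vs Sigma: Epsilon preferred on 3+5 = 8 ballots; Epsilon wins 8–3.
Epsilon vs Tau: Tau wins 8–3.
Theta vs Sigma: Theta, 8–3.
Theta vs Tau: Theta is ranked higher on 3 ballots, Tau on 8. Tau wins 8–3.
Sigma–Tau: Sigma 6–5.
Every book loses at least once (Epsilon loses to Theta; Theta loses to Tau; Sigma loses to Epsilon; Tau loses to Sigma). The majority relation contains the cycle Epsilon beats Sigma beats Tau beats Epsilon, so there is no Condorcet winner.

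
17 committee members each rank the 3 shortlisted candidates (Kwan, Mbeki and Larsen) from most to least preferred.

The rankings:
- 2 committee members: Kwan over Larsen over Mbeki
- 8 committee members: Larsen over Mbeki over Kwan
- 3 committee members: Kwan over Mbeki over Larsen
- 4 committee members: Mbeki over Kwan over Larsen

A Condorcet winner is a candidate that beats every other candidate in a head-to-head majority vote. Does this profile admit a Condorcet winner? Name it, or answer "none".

none

Pairwise majorities:
Kwan vs Mbeki: Mbeki, 12–5.
Kwan–Larsen: Kwan 9–8.
Mbeki vs Larsen: Larsen, 10–7.
No candidate is unbeaten: Kwan loses to Mbeki; Mbeki loses to Larsen; Larsen loses to Kwan. In particular Kwan > Larsen > Mbeki > Kwan is a majority cycle — no Condorcet winner exists.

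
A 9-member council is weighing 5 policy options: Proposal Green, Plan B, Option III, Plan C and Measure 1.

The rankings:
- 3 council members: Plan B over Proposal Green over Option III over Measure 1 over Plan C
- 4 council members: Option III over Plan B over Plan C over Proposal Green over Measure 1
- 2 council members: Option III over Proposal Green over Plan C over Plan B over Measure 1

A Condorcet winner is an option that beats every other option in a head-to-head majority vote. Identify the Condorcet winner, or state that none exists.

Option III

Head-to-head results (9 council members):
Proposal Green vs Plan B: Plan B, 7–2.
Proposal Green–Option III: Option III 6–3.
Proposal Green vs Plan C: Proposal Green wins 5–4.
Proposal Green–Measure 1: Proposal Green 9–0.
Plan B vs Option III: Plan B preferred on 3 ballots; Option III wins 6–3.
Plan B–Plan C: Plan B 7–2.
Plan B vs Measure 1: Plan B, 9–0.
Option III vs Plan C: Option III wins 9–0.
Option III vs Measure 1: 3+4+2 = 9 for Option III, 0 for Measure 1 — Option III by 9–0.
Plan C vs Measure 1: Plan C preferred on 4+2 = 6 ballots; Plan C wins 6–3.
Option III defeats every rival head-to-head and is the Condorcet winner.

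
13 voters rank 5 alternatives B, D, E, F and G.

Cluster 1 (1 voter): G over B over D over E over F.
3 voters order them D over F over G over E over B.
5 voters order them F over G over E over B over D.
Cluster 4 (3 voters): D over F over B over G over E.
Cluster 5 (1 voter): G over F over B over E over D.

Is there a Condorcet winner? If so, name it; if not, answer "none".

Pairwise majorities:
B vs D: B, 7–6.
B–E: E 8–5.
B vs F: F wins 12–1.
B–G: G 10–3.
D vs E: D, 7–6.
D vs F: D wins 7–6.
D vs G: G wins 7–6.
E–F: F 12–1.
E–G: G 13–0.
F vs G: F, 11–2.
Each alternative drops at least one matchup (B loses to E; D loses to B; E loses to D; F loses to D; G loses to F); the cycle B beats D beats E beats B rules out a Condorcet winner.

none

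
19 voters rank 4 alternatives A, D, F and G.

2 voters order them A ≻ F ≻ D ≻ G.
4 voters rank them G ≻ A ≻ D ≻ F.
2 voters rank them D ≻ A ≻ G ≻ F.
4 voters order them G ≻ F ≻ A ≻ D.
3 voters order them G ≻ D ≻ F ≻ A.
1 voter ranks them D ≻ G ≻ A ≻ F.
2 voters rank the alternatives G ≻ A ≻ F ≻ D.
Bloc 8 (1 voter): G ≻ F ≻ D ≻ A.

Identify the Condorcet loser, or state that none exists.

Head-to-head results (19 voters):
A vs D: A wins 12–7.
A vs F: A preferred on 2+4+2+1+2 = 11 ballots; A wins 11–8.
A vs G: A preferred on 2+2 = 4 ballots; G wins 15–4.
D–F: D 10–9.
D vs G: 2+2+1 = 5 for D, 14 for G — G by 14–5.
F–G: G 17–2.
F is beaten in every head-to-head and is the Condorcet loser.

F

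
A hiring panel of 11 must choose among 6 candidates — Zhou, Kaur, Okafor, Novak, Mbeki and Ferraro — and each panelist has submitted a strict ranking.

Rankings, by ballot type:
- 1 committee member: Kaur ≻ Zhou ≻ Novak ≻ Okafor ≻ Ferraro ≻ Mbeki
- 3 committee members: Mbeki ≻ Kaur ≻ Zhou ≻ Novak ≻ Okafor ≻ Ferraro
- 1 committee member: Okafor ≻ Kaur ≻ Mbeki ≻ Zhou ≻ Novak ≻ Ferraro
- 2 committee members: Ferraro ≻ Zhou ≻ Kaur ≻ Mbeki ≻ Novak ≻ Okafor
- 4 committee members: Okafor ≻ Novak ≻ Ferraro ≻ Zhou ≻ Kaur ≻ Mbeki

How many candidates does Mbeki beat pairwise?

1

Mbeki against each rival (11 committee members):
Mbeki–Zhou: Zhou 7–4.
Mbeki–Kaur: Kaur 8–3.
Mbeki–Okafor: Okafor 6–5.
Mbeki–Novak: Mbeki 6–5.
Mbeki vs Ferraro: Mbeki preferred on 3+1 = 4 ballots; Ferraro wins 7–4.
Mbeki beats Novak; loses to Zhou, Kaur, Okafor, Ferraro — 1 pairwise win.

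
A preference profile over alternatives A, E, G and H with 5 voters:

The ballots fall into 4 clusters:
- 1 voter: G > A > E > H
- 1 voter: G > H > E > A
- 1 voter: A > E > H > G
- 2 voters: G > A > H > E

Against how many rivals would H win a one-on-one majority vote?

H against each rival (5 voters):
H vs A: H is ranked higher on 1 ballot, A on 4. A wins 4–1.
H vs E: H preferred on 1+2 = 3 ballots; H wins 3–2.
H–G: G 4–1.
H beats E; loses to A, G — 1 pairwise win.

1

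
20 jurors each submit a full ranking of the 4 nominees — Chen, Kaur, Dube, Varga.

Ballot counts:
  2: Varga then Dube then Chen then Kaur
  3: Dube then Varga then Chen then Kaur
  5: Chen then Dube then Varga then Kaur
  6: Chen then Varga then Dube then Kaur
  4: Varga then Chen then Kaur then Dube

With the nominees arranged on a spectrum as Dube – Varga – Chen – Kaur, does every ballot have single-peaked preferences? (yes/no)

no

Axis positions: Dube=1, Varga=2, Chen=3, Kaur=4.
Cluster 1 (peak Varga at position 2): ranking walks positions 2-1-3-4, expanding outward from the peak — single-peaked.
Cluster 2 (peak Dube at position 1): ranking walks positions 1-2-3-4, expanding outward from the peak — single-peaked.
Cluster 3: ranking walks positions 3-1-2-4; Dube is ranked above Varga even though Varga lies between Dube and the peak Chen on the axis — preferences dip and rise again. Not single-peaked.
Cluster 4 (peak Chen at position 3): ranking walks positions 3-2-1-4, expanding outward from the peak — single-peaked.
Cluster 5 (peak Varga at position 2): ranking walks positions 2-3-4-1, expanding outward from the peak — single-peaked.
Cluster 3 violates single-peakedness, so the profile is not single-peaked on this axis.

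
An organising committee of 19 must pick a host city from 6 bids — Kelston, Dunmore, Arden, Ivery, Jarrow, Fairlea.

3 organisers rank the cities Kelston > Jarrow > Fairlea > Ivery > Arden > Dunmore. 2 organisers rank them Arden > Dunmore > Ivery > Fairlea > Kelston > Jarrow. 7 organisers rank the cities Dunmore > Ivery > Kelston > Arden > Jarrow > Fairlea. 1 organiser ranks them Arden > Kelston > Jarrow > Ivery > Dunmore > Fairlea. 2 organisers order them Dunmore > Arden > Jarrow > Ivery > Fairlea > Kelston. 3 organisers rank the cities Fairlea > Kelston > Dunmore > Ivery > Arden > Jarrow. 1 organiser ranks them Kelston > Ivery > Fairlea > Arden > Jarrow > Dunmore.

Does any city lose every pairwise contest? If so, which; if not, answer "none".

Pairwise majorities:
Kelston vs Dunmore: Dunmore wins 11–8.
Kelston vs Arden: Kelston, 14–5.
Kelston vs Ivery: Ivery wins 11–8.
Kelston vs Jarrow: Kelston, 17–2.
Kelston vs Fairlea: 3+7+1+1 = 12 for Kelston, 7 for Fairlea — Kelston by 12–7.
Dunmore vs Arden: Dunmore wins 12–7.
Dunmore vs Ivery: Dunmore wins 14–5.
Dunmore vs Jarrow: 2+7+2+3 = 14 for Dunmore, 5 for Jarrow — Dunmore by 14–5.
Dunmore–Fairlea: Dunmore 12–7.
Arden–Ivery: Ivery 14–5.
Arden vs Jarrow: 2+7+1+2+3+1 = 16 for Arden, 3 for Jarrow — Arden by 16–3.
Arden vs Fairlea: Arden wins 12–7.
Ivery vs Jarrow: 13 to 6, Ivery.
Ivery vs Fairlea: 13 to 6, Ivery.
Jarrow vs Fairlea: Jarrow wins 13–6.
Fairlea loses to every other city — it is the Condorcet loser.

Fairlea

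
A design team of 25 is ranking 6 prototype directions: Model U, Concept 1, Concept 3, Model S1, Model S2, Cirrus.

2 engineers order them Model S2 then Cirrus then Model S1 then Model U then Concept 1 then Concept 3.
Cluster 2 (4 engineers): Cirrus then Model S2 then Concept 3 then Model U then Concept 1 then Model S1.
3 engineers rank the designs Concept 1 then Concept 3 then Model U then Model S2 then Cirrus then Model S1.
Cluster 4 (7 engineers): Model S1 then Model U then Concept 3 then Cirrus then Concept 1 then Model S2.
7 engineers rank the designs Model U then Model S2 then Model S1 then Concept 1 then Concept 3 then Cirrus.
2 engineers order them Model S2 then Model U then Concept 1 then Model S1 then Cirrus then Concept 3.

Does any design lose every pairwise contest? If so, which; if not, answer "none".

none

Head-to-head results (25 engineers):
Model U–Concept 1: Model U 22–3.
Model U vs Concept 3: Model U preferred on 2+7+7+2 = 18 ballots; Model U wins 18–7.
Model U vs Model S1: Model U, 16–9.
Model U vs Model S2: Model U wins 17–8.
Model U vs Cirrus: Model U is ranked higher on 3+7+7+2 = 19 ballots, Cirrus on 6. Model U wins 19–6.
Concept 1 vs Concept 3: Concept 1 preferred on 2+3+7+2 = 14 ballots; Concept 1 wins 14–11.
Concept 1–Model S1: Model S1 16–9.
Concept 1 vs Model S2: Concept 1 is ranked higher on 3+7 = 10 ballots, Model S2 on 15. Model S2 wins 15–10.
Concept 1 vs Cirrus: Concept 1 is ranked higher on 3+7+2 = 12 ballots, Cirrus on 13. Cirrus wins 13–12.
Concept 3 vs Model S1: 7 to 18, Model S1.
Concept 3 vs Model S2: Concept 3 preferred on 3+7 = 10 ballots; Model S2 wins 15–10.
Concept 3 vs Cirrus: Concept 3, 17–8.
Model S1 vs Model S2: Model S1 is ranked higher on 7 ballots, Model S2 on 18. Model S2 wins 18–7.
Model S1 vs Cirrus: 16 to 9, Model S1.
Model S2 vs Cirrus: Model S2 is ranked higher on 2+3+7+2 = 14 ballots, Cirrus on 11. Model S2 wins 14–11.
No design is winless: Model U beats Concept 1; Concept 1 beats Concept 3; Concept 3 beats Cirrus; Model S1 beats Concept 1; Model S2 beats Concept 1; Cirrus beats Concept 1. There is no Condorcet loser.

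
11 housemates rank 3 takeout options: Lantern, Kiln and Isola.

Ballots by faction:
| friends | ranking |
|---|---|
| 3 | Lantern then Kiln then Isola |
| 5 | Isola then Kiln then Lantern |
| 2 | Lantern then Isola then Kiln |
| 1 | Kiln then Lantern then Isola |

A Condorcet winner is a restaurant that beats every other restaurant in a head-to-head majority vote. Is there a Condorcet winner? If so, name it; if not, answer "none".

Check each pair by majority over 11 ballots:
Lantern vs Kiln: 3+2 = 5 for Lantern, 6 for Kiln — Kiln by 6–5.
Lantern vs Isola: Lantern preferred on 3+2+1 = 6 ballots; Lantern wins 6–5.
Kiln vs Isola: Kiln is ranked higher on 3+1 = 4 ballots, Isola on 7. Isola wins 7–4.
Each restaurant drops at least one matchup (Lantern loses to Kiln; Kiln loses to Isola; Isola loses to Lantern); the cycle Lantern → Isola → Kiln → Lantern rules out a Condorcet winner.

none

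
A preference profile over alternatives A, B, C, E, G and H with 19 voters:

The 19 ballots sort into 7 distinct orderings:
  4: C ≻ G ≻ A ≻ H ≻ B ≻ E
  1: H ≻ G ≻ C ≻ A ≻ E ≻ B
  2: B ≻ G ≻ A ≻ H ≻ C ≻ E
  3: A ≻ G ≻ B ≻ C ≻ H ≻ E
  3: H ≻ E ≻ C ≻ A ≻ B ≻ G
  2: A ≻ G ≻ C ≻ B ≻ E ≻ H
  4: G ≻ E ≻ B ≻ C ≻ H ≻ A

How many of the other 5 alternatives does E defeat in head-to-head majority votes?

E against each rival (19 voters):
E–A: A 12–7.
E vs B: E is ranked higher on 1+3+4 = 8 ballots, B on 11. B wins 11–8.
E vs C: E preferred on 3+4 = 7 ballots; C wins 12–7.
E vs G: G, 16–3.
E vs H: 2+4 = 6 for E, 13 for H — H by 13–6.
E beats no one; loses to A, B, C, G, H — 0 pairwise wins.

0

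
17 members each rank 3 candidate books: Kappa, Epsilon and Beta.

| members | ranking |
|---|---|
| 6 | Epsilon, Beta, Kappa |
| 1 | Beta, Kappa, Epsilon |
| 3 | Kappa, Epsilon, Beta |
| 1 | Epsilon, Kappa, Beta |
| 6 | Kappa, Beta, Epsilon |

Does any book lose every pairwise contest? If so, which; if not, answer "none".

Beta

Head-to-head results (17 members):
Kappa vs Epsilon: Kappa wins 10–7.
Kappa vs Beta: Kappa is ranked higher on 3+1+6 = 10 ballots, Beta on 7. Kappa wins 10–7.
Epsilon vs Beta: Epsilon is ranked higher on 6+3+1 = 10 ballots, Beta on 7. Epsilon wins 10–7.
Only Beta has no wins; Beta is the Condorcet loser.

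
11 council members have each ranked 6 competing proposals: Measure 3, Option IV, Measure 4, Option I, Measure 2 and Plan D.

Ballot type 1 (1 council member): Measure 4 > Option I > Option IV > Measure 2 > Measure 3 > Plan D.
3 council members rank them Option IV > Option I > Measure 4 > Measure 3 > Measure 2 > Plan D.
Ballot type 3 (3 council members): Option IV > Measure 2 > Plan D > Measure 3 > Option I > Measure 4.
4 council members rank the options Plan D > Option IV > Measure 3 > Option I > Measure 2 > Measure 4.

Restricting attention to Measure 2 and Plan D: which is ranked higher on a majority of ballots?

Ballots ranking Measure 2 above Plan D: 1 + 3 + 3 = 7.
Ballots ranking Plan D above Measure 2: 11 − 7 = 4.
Measure 2 wins the head-to-head 7–4.

Measure 2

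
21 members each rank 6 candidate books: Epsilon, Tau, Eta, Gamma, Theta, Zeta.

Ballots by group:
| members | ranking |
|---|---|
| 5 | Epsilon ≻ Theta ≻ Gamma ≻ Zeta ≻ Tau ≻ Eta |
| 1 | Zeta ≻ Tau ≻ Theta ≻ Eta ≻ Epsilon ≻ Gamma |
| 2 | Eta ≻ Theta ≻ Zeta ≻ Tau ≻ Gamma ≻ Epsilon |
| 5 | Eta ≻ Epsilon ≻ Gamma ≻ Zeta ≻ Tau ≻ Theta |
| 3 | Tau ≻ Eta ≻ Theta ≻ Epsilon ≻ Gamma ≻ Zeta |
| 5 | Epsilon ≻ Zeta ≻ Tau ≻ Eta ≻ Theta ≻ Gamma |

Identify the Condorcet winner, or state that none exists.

none

Pairwise majorities:
Epsilon vs Tau: Epsilon, 15–6.
Epsilon–Eta: Eta 11–10.
Epsilon vs Gamma: Epsilon wins 19–2.
Epsilon vs Theta: Epsilon wins 15–6.
Epsilon vs Zeta: Epsilon, 18–3.
Tau–Eta: Tau 14–7.
Tau–Gamma: Tau 11–10.
Tau–Theta: Tau 14–7.
Tau–Zeta: Zeta 18–3.
Eta vs Gamma: Eta, 16–5.
Eta–Theta: Eta 15–6.
Eta vs Zeta: Zeta, 11–10.
Gamma vs Theta: Theta wins 16–5.
Gamma vs Zeta: Gamma wins 13–8.
Theta vs Zeta: Zeta wins 11–10.
Each book drops at least one matchup (Epsilon loses to Eta; Tau loses to Epsilon; Eta loses to Tau; Gamma loses to Epsilon; Theta loses to Epsilon; Zeta loses to Epsilon); the cycle Epsilon → Tau → Eta → Epsilon rules out a Condorcet winner.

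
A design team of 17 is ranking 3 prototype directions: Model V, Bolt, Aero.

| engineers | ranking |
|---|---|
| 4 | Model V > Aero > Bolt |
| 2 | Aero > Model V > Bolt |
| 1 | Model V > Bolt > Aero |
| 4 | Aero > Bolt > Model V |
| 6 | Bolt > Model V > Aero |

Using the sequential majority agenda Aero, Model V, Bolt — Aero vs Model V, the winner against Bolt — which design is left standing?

Round 1: Aero vs Model V — 6–11, Model V advances.
Round 2: Model V vs Bolt — 7–10, Bolt advances.
The agenda winner is Bolt.

Bolt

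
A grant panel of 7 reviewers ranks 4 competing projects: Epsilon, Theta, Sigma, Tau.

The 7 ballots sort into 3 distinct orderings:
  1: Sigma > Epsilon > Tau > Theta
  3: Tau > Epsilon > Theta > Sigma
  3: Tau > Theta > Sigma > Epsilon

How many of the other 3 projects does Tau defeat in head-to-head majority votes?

Tau against each rival (7 reviewers):
Tau vs Epsilon: Tau wins 6–1.
Tau vs Theta: Tau, 7–0.
Tau–Sigma: Tau 6–1.
Tau beats Epsilon, Theta, Sigma — 3 pairwise wins.

3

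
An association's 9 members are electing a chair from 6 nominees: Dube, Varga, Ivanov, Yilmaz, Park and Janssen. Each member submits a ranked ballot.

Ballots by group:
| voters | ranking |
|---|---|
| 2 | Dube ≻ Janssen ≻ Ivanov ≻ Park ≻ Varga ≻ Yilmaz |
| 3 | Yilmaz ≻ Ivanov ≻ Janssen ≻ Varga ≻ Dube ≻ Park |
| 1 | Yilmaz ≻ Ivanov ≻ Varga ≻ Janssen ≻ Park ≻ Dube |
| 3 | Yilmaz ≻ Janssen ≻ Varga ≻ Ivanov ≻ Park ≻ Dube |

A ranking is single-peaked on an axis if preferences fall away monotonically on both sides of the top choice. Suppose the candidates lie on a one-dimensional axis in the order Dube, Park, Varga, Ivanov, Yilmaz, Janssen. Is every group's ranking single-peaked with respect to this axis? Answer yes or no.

no

Axis positions: Dube=1, Park=2, Varga=3, Ivanov=4, Yilmaz=5, Janssen=6.
Group 1: ranking walks positions 1-6-4-2-3-5; Janssen is ranked above Park even though Park lies between Janssen and the peak Dube on the axis — preferences dip and rise again. Not single-peaked.
Group 2: ranking walks positions 5-4-6-3-1-2; Dube is ranked above Park even though Park lies between Dube and the peak Yilmaz on the axis — preferences dip and rise again. Not single-peaked.
Group 3 (peak Yilmaz at position 5): ranking walks positions 5-4-3-6-2-1, expanding outward from the peak — single-peaked.
Group 4: ranking walks positions 5-6-3-4-2-1; Varga is ranked above Ivanov even though Ivanov lies between Varga and the peak Yilmaz on the axis — preferences dip and rise again. Not single-peaked.
Group 1 violates single-peakedness, so the profile is not single-peaked on this axis.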